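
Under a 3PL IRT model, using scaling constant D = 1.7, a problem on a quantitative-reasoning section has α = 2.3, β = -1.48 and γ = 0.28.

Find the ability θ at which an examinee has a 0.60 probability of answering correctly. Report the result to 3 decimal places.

P(θ) = γ + (1 − γ) · 1 / (1 + exp(−D·α(θ − β)))
Remove guessing floor: (0.60 − 0.28)/(1 − 0.28) = 0.4444
logit = ln(0.4444/0.5556) = -0.2231
θ = β + logit/(1.7·α) = -1.48 + (-0.2231)/3.9100 = -1.5371

-1.537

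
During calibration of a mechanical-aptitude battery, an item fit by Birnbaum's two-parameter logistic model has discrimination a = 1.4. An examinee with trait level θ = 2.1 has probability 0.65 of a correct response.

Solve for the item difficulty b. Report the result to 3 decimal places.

P(θ) = 1 / (1 + exp(−a(θ − b)))
logit(0.65) = ln(0.65/0.35) = 0.6190
b = θ − logit/(a) = 2.1 − 0.6190/1.4000 = 1.6578

1.658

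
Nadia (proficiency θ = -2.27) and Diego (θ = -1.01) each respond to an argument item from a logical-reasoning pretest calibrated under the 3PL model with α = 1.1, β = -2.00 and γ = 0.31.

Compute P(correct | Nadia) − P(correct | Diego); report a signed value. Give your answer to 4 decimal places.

-0.2221

P(θ) = γ + (1 − γ) · 1 / (1 + exp(−α(θ − β)))
P(Nadia) = 0.6041  [exponent -0.2970]
P(Diego) = 0.8263  [exponent 1.0890]
Difference = 0.6041 − 0.8263 = -0.2221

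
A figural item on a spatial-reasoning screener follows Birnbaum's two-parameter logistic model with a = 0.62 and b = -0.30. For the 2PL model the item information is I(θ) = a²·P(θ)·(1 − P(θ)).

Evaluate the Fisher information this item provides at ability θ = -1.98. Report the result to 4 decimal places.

P = 1/(1+e^{1.0416}) = 0.2608
P(1−P) = 0.2608 × 0.7392 = 0.1928
I = a² × P(1−P) = 0.62² × 0.1928 = 0.07411

0.0741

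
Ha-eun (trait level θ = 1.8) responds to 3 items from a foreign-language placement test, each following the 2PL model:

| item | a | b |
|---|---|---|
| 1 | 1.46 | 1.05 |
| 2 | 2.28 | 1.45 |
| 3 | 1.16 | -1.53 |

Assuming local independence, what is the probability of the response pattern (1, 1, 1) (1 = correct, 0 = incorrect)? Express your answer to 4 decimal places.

P(θ) = 1 / (1 + exp(−a(θ − b)))
P_1 = 1/(1+e^{-1.0950}) = 0.7493
P_2 = 1/(1+e^{-0.7980}) = 0.6895
P_3 = 1/(1+e^{-3.8628}) = 0.9794
L = P_1 × P_2 × P_3 = 0.7493 × 0.6895 × 0.9794 = 0.50606

0.5061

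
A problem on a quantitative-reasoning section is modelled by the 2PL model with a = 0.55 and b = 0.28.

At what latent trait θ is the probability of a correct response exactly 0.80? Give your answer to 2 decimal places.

P(θ) = 1 / (1 + exp(−a(θ − b)))
logit = ln(0.8000/0.2000) = 1.3863
θ = b + logit/(a) = 0.28 + 1.3863/0.5500 = 2.8005

2.80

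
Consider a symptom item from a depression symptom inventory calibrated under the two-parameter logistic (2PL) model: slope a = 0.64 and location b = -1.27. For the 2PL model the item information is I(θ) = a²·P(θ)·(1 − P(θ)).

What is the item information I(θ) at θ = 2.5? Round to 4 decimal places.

0.0309

P = 1/(1+e^{-2.4128}) = 0.9178
P(1−P) = 0.9178 × 0.0822 = 0.0754
I = a² × P(1−P) = 0.64² × 0.0754 = 0.03090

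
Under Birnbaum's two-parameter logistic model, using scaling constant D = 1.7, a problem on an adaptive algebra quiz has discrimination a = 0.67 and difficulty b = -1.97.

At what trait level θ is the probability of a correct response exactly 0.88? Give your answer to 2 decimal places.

-0.22

P(θ) = 1 / (1 + exp(−D·a(θ − b)))
logit = ln(0.8800/0.1200) = 1.9924
θ = b + logit/(1.7·a) = -1.97 + 1.9924/1.1390 = -0.2207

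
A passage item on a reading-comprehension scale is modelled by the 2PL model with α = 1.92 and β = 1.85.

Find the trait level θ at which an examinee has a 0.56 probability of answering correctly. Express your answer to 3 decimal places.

1.976

P(θ) = 1 / (1 + exp(−α(θ − β)))
logit = ln(0.5600/0.4400) = 0.2412
θ = β + logit/(α) = 1.85 + 0.2412/1.9200 = 1.9756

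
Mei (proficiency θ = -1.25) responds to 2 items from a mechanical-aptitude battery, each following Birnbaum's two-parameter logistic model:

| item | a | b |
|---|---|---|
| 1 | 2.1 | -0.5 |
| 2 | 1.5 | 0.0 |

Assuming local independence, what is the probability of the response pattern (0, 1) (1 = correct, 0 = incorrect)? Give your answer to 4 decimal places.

0.1102

P(θ) = 1 / (1 + exp(−a(θ − b)))
P_1 = 1/(1+e^{1.5750}) = 0.1715
P_2 = 1/(1+e^{1.8750}) = 0.1330
L = (1−P_1) × P_2 = 0.8285 × 0.1330 = 0.11016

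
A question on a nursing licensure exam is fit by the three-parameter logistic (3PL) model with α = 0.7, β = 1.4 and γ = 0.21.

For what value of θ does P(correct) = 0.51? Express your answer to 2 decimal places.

0.70

P(θ) = γ + (1 − γ) · 1 / (1 + exp(−α(θ − β)))
Remove guessing floor: (0.51 − 0.21)/(1 − 0.21) = 0.3797
logit = ln(0.3797/0.6203) = -0.4906
θ = β + logit/(α) = 1.4 + (-0.4906)/0.7000 = 0.6991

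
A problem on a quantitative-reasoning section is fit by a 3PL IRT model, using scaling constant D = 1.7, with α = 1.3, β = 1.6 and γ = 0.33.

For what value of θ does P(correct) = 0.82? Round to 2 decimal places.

2.05

P(θ) = γ + (1 − γ) · 1 / (1 + exp(−D·α(θ − β)))
Remove guessing floor: (0.82 − 0.33)/(1 − 0.33) = 0.7313
logit = ln(0.7313/0.2687) = 1.0014
θ = β + logit/(1.7·α) = 1.6 + 1.0014/2.2100 = 2.0531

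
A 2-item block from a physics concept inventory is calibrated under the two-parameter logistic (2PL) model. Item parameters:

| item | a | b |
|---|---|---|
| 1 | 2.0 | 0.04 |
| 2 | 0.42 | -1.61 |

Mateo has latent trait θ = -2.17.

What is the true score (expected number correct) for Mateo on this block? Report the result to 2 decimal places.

P(θ) = 1 / (1 + exp(−a(θ − b)))
P_1 = 1/(1+e^{4.4200}) = 0.0119
P_2 = 1/(1+e^{0.2352}) = 0.4415
E[score] = 0.0119 + 0.4415 = 0.4534

0.45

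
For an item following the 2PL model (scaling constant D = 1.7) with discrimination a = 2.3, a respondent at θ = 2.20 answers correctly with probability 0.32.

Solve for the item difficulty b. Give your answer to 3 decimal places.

2.393

P(θ) = 1 / (1 + exp(−D·a(θ − b)))
logit(0.32) = ln(0.32/0.68) = -0.7538
b = θ − logit/(1.7·a) = 2.20 − (-0.7538)/3.9100 = 2.3928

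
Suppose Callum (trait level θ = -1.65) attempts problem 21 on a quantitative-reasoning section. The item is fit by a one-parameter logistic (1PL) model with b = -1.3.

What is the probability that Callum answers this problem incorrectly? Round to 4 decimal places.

0.5866

P(θ) = 1 / (1 + exp(−(θ − b)))
Exponent: (-1.65 − (-1.3)) = -0.3500
1/(1 + e^{0.3500}) = 0.4134
P = 0.4134
P(incorrect) = 1 − 0.4134 = 0.5866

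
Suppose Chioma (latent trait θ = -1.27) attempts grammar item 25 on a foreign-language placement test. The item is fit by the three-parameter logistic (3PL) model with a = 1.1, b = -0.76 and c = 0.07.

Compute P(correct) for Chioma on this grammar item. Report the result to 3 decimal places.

0.408

P(θ) = c + (1 − c) · 1 / (1 + exp(−a(θ − b)))
Exponent: 1.1 × (-1.27 − (-0.76)) = -0.5610
1/(1 + e^{0.5610}) = 0.3633
P = 0.07 + 0.93 × 0.3633 = 0.4079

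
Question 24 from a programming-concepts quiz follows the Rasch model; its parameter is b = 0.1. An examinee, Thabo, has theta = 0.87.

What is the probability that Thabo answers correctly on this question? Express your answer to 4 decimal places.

P(theta) = 1 / (1 + exp(−(theta − b)))
Exponent: (0.87 − 0.1) = 0.7700
1/(1 + e^{-0.7700}) = 0.6835
P = 0.6835

0.6835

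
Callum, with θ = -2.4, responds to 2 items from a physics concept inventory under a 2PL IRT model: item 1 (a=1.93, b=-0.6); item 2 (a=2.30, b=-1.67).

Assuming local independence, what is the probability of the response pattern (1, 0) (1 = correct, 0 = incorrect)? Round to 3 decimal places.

P(θ) = 1 / (1 + exp(−a(θ − b)))
P_1 = 1/(1+e^{3.4740}) = 0.0301
P_2 = 1/(1+e^{1.6790}) = 0.1572
L = P_1 × (1−P_2) = 0.0301 × 0.8428 = 0.02533

0.025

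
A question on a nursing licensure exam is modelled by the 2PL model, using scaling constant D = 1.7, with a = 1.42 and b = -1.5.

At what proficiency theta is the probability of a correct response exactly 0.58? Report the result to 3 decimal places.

-1.366

P(theta) = 1 / (1 + exp(−D·a(theta − b)))
logit = ln(0.5800/0.4200) = 0.3228
theta = b + logit/(1.7·a) = -1.5 + 0.3228/2.4140 = -1.3663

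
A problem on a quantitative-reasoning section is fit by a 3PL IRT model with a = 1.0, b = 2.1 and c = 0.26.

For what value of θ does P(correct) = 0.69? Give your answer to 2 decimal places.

P(θ) = c + (1 − c) · 1 / (1 + exp(−a(θ − b)))
Remove guessing floor: (0.69 − 0.26)/(1 − 0.26) = 0.5811
logit = ln(0.5811/0.4189) = 0.3272
θ = b + logit/(a) = 2.1 + 0.3272/1.0000 = 2.4272

2.43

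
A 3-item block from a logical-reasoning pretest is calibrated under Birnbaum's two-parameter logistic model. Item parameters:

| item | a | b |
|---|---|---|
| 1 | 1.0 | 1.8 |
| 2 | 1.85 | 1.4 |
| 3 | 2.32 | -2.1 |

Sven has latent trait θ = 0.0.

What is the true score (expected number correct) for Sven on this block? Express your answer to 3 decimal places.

P(θ) = 1 / (1 + exp(−a(θ − b)))
P_1 = 1/(1+e^{1.8000}) = 0.1419
P_2 = 1/(1+e^{2.5900}) = 0.0698
P_3 = 1/(1+e^{-4.8720}) = 0.9924
E[score] = 0.1419 + 0.0698 + 0.9924 = 1.2040

1.204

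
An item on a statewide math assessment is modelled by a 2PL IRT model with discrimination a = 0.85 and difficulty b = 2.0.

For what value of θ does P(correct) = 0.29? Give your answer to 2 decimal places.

0.95

P(θ) = 1 / (1 + exp(−a(θ − b)))
logit = ln(0.2900/0.7100) = -0.8954
θ = b + logit/(a) = 2.0 + (-0.8954)/0.8500 = 0.9466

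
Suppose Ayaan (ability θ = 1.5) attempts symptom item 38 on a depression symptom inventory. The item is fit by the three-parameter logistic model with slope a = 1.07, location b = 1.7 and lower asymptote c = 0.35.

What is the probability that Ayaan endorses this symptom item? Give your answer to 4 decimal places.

P(θ) = c + (1 − c) · 1 / (1 + exp(−a(θ − b)))
Exponent: 1.07 × (1.5 − 1.7) = -0.2140
1/(1 + e^{0.2140}) = 0.4467
P = 0.35 + 0.65 × 0.4467 = 0.6404

0.6404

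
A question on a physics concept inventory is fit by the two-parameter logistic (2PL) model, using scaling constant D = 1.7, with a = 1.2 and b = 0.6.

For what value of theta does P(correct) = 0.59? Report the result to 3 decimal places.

0.778

P(theta) = 1 / (1 + exp(−D·a(theta − b)))
logit = ln(0.5900/0.4100) = 0.3640
theta = b + logit/(1.7·a) = 0.6 + 0.3640/2.0400 = 0.7784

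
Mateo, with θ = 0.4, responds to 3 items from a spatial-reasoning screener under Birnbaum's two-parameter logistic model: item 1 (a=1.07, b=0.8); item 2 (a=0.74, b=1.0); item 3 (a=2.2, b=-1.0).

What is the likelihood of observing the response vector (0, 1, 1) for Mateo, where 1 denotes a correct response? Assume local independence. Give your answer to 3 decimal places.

P(θ) = 1 / (1 + exp(−a(θ − b)))
P_1 = 1/(1+e^{0.4280}) = 0.3946
P_2 = 1/(1+e^{0.4440}) = 0.3908
P_3 = 1/(1+e^{-3.0800}) = 0.9561
L = (1−P_1) × P_2 × P_3 = 0.6054 × 0.3908 × 0.9561 = 0.22619

0.226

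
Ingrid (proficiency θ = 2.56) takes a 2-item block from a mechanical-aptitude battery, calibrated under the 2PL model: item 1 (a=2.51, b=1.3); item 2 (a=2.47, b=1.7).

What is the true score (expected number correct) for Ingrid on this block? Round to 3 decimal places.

1.853

P(θ) = 1 / (1 + exp(−a(θ − b)))
P_1 = 1/(1+e^{-3.1626}) = 0.9594
P_2 = 1/(1+e^{-2.1242}) = 0.8932
E[score] = 0.9594 + 0.8932 = 1.8526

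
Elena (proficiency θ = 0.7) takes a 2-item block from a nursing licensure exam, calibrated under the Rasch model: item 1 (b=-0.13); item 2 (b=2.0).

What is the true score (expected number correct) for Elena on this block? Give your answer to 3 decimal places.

0.911

P(θ) = 1 / (1 + exp(−(θ − b)))
P_1 = 1/(1+e^{-0.8300}) = 0.6964
P_2 = 1/(1+e^{1.3000}) = 0.2142
E[score] = 0.6964 + 0.2142 = 0.9105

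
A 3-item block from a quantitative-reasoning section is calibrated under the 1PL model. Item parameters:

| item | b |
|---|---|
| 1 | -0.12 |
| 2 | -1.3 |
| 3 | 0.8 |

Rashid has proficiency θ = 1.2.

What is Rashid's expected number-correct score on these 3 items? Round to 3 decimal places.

P(θ) = 1 / (1 + exp(−(θ − b)))
P_1 = 1/(1+e^{-1.3200}) = 0.7892
P_2 = 1/(1+e^{-2.5000}) = 0.9241
P_3 = 1/(1+e^{-0.4000}) = 0.5987
E[score] = 0.7892 + 0.9241 + 0.5987 = 2.3120

2.312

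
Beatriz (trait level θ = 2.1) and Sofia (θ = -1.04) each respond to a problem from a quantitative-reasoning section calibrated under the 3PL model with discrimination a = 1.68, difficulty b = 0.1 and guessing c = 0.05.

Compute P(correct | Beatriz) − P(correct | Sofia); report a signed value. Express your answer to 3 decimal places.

0.796

P(θ) = c + (1 − c) · 1 / (1 + exp(−a(θ − b)))
P(Beatriz) = 0.9681  [exponent 3.3600]
P(Sofia) = 0.1720  [exponent -1.9152]
Difference = 0.9681 − 0.1720 = 0.7961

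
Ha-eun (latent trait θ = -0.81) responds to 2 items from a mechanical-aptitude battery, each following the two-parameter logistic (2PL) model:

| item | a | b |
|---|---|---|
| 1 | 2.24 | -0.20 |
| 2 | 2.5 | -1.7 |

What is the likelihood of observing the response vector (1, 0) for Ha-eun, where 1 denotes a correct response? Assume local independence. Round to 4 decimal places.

P(θ) = 1 / (1 + exp(−a(θ − b)))
P_1 = 1/(1+e^{1.3664}) = 0.2032
P_2 = 1/(1+e^{-2.2250}) = 0.9025
L = P_1 × (1−P_2) = 0.2032 × 0.0975 = 0.01982

0.0198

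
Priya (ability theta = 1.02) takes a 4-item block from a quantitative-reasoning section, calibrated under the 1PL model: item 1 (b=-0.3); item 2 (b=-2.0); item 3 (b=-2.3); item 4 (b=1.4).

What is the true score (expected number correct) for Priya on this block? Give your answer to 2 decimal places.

3.11

P(theta) = 1 / (1 + exp(−(theta − b)))
P_1 = 1/(1+e^{-1.3200}) = 0.7892
P_2 = 1/(1+e^{-3.0200}) = 0.9535
P_3 = 1/(1+e^{-3.3200}) = 0.9651
P_4 = 1/(1+e^{0.3800}) = 0.4061
E[score] = 0.7892 + 0.9535 + 0.9651 + 0.4061 = 3.1139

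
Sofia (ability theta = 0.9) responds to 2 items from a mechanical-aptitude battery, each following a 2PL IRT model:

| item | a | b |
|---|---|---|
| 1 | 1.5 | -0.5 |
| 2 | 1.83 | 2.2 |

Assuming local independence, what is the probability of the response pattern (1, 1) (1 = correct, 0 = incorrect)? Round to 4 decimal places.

P(theta) = 1 / (1 + exp(−a(theta − b)))
P_1 = 1/(1+e^{-2.1000}) = 0.8909
P_2 = 1/(1+e^{2.3790}) = 0.0848
L = P_1 × P_2 = 0.8909 × 0.0848 = 0.07554

0.0755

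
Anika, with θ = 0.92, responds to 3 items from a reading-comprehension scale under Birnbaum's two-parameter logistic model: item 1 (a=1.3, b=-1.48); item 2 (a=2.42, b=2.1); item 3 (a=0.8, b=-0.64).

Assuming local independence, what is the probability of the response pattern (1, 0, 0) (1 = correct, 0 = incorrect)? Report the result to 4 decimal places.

P(θ) = 1 / (1 + exp(−a(θ − b)))
P_1 = 1/(1+e^{-3.1200}) = 0.9577
P_2 = 1/(1+e^{2.8556}) = 0.0544
P_3 = 1/(1+e^{-1.2480}) = 0.7770
L = P_1 × (1−P_2) × (1−P_3) = 0.9577 × 0.9456 × 0.2230 = 0.20199

0.2020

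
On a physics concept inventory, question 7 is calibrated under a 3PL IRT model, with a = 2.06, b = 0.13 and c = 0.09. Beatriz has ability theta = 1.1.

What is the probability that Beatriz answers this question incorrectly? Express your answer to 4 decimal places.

P(theta) = c + (1 − c) · 1 / (1 + exp(−a(theta − b)))
Exponent: 2.06 × (1.1 − 0.13) = 1.9982
1/(1 + e^{-1.9982}) = 0.8806
P = 0.09 + 0.91 × 0.8806 = 0.8914
P(incorrect) = 1 − 0.8914 = 0.1086

0.1086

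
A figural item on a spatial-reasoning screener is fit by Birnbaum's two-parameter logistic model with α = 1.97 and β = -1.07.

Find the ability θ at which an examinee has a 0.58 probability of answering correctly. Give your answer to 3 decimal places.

P(θ) = 1 / (1 + exp(−α(θ − β)))
logit = ln(0.5800/0.4200) = 0.3228
θ = β + logit/(α) = -1.07 + 0.3228/1.9700 = -0.9062

-0.906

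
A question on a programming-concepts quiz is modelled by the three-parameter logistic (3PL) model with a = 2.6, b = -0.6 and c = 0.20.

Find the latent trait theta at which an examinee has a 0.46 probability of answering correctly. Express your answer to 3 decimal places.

P(theta) = c + (1 − c) · 1 / (1 + exp(−a(theta − b)))
Remove guessing floor: (0.46 − 0.20)/(1 − 0.20) = 0.3250
logit = ln(0.3250/0.6750) = -0.7309
theta = b + logit/(a) = -0.6 + (-0.7309)/2.6000 = -0.8811

-0.881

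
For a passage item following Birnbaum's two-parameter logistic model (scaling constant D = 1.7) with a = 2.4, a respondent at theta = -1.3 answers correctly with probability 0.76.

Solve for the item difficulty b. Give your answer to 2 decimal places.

-1.58

P(theta) = 1 / (1 + exp(−D·a(theta − b)))
logit(0.76) = ln(0.76/0.24) = 1.1527
b = theta − logit/(1.7·a) = -1.3 − 1.1527/4.0800 = -1.5825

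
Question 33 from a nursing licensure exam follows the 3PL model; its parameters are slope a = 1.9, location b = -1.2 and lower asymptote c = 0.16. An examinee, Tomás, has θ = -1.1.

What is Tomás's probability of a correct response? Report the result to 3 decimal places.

0.620

P(θ) = c + (1 − c) · 1 / (1 + exp(−a(θ − b)))
Exponent: 1.9 × (-1.1 − (-1.2)) = 0.1900
1/(1 + e^{-0.1900}) = 0.5474
P = 0.16 + 0.84 × 0.5474 = 0.6198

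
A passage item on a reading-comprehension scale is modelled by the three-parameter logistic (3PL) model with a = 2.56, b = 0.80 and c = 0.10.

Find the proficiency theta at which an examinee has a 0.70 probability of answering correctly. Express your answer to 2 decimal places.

P(theta) = c + (1 − c) · 1 / (1 + exp(−a(theta − b)))
Remove guessing floor: (0.70 − 0.10)/(1 − 0.10) = 0.6667
logit = ln(0.6667/0.3333) = 0.6931
theta = b + logit/(a) = 0.80 + 0.6931/2.5600 = 1.0708

1.07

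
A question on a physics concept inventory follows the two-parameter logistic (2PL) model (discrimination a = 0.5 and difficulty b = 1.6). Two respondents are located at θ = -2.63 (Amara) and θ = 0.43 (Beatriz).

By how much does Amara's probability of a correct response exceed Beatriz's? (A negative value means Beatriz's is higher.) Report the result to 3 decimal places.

P(θ) = 1 / (1 + exp(−a(θ − b)))
P(Amara) = 0.1076  [exponent -2.1150]
P(Beatriz) = 0.3578  [exponent -0.5850]
Difference = 0.1076 − 0.3578 = -0.2501

-0.250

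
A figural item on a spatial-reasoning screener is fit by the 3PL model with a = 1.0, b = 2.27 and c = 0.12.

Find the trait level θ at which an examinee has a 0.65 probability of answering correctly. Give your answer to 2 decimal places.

2.68

P(θ) = c + (1 − c) · 1 / (1 + exp(−a(θ − b)))
Remove guessing floor: (0.65 − 0.12)/(1 − 0.12) = 0.6023
logit = ln(0.6023/0.3977) = 0.4149
θ = b + logit/(a) = 2.27 + 0.4149/1.0000 = 2.6849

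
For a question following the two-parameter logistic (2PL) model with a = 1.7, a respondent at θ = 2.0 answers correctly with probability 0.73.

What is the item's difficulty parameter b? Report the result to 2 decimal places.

P(θ) = 1 / (1 + exp(−a(θ − b)))
logit(0.73) = ln(0.73/0.27) = 0.9946
b = θ − logit/(a) = 2.0 − 0.9946/1.7000 = 1.4149

1.41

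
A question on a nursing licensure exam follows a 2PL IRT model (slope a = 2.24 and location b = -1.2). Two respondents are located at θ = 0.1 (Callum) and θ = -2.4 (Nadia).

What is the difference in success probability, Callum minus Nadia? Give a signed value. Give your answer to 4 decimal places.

P(θ) = 1 / (1 + exp(−a(θ − b)))
P(Callum) = 0.9484  [exponent 2.9120]
P(Nadia) = 0.0637  [exponent -2.6880]
Difference = 0.9484 − 0.0637 = 0.8848

0.8848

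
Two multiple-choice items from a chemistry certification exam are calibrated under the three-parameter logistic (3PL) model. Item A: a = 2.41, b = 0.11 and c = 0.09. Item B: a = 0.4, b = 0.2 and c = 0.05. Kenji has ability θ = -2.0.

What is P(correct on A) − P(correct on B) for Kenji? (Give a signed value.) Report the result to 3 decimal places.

-0.233

P(θ) = c + (1 − c) · 1 / (1 + exp(−a(θ − b)))
P_A = 0.0956
P_B = 0.3285
P_A − P_B = -0.2329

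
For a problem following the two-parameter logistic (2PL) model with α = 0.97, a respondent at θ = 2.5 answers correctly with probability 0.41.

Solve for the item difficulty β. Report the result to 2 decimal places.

2.88

P(θ) = 1 / (1 + exp(−α(θ − β)))
logit(0.41) = ln(0.41/0.59) = -0.3640
β = θ − logit/(α) = 2.5 − (-0.3640)/0.9700 = 2.8752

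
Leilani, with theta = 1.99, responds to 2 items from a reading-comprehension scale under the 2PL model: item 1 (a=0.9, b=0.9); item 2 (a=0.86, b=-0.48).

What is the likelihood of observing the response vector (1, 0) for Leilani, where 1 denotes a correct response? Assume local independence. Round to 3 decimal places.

0.078

P(theta) = 1 / (1 + exp(−a(theta − b)))
P_1 = 1/(1+e^{-0.9810}) = 0.7273
P_2 = 1/(1+e^{-2.1242}) = 0.8932
L = P_1 × (1−P_2) = 0.7273 × 0.1068 = 0.07765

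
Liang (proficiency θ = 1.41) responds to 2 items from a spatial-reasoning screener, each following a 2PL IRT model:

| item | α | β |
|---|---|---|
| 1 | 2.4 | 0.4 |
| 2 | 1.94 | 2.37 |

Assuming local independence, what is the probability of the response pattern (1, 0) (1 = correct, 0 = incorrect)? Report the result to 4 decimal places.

0.7952

P(θ) = 1 / (1 + exp(−α(θ − β)))
P_1 = 1/(1+e^{-2.4240}) = 0.9186
P_2 = 1/(1+e^{1.8624}) = 0.1344
L = P_1 × (1−P_2) = 0.9186 × 0.8656 = 0.79515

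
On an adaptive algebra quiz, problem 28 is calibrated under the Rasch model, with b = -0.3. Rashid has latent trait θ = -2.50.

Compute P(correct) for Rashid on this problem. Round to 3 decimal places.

0.100

P(θ) = 1 / (1 + exp(−(θ − b)))
Exponent: (-2.50 − (-0.3)) = -2.2000
1/(1 + e^{2.2000}) = 0.0998
P = 0.0998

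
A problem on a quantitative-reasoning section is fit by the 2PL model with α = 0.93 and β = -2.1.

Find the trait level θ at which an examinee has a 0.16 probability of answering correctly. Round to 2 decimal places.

-3.88

P(θ) = 1 / (1 + exp(−α(θ − β)))
logit = ln(0.1600/0.8400) = -1.6582
θ = β + logit/(α) = -2.1 + (-1.6582)/0.9300 = -3.8830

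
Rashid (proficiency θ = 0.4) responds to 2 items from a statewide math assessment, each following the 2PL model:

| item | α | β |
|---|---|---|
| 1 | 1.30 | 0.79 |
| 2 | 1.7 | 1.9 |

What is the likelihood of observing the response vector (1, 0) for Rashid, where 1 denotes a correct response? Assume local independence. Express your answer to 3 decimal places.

0.349

P(θ) = 1 / (1 + exp(−α(θ − β)))
P_1 = 1/(1+e^{0.5070}) = 0.3759
P_2 = 1/(1+e^{2.5500}) = 0.0724
L = P_1 × (1−P_2) = 0.3759 × 0.9276 = 0.34867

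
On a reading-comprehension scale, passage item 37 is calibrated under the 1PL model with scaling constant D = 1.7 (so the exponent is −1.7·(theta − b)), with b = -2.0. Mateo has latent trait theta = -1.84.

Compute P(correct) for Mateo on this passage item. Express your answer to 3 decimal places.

0.568

P(theta) = 1 / (1 + exp(−D·(theta − b)))
Exponent: 1.7 × (-1.84 − (-2.0)) = 0.2720
1/(1 + e^{-0.2720}) = 0.5676
P = 0.5676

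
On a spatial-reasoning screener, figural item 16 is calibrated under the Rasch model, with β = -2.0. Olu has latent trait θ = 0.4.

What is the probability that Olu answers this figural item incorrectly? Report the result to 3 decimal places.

P(θ) = 1 / (1 + exp(−(θ − β)))
Exponent: (0.4 − (-2.0)) = 2.4000
1/(1 + e^{-2.4000}) = 0.9168
P = 0.9168
P(incorrect) = 1 − 0.9168 = 0.0832

0.083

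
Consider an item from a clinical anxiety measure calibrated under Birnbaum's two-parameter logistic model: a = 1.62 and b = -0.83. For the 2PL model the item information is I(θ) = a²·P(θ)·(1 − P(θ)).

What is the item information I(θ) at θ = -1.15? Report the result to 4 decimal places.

P = 1/(1+e^{0.5184}) = 0.3732
P(1−P) = 0.3732 × 0.6268 = 0.2339
I = a² × P(1−P) = 1.62² × 0.2339 = 0.61392

0.6139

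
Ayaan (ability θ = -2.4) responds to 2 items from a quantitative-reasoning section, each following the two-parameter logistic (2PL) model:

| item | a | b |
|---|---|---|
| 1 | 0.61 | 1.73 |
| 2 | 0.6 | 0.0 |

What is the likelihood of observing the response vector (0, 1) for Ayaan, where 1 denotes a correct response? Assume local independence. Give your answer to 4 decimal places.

0.1773

P(θ) = 1 / (1 + exp(−a(θ − b)))
P_1 = 1/(1+e^{2.5193}) = 0.0745
P_2 = 1/(1+e^{1.4400}) = 0.1915
L = (1−P_1) × P_2 = 0.9255 × 0.1915 = 0.17727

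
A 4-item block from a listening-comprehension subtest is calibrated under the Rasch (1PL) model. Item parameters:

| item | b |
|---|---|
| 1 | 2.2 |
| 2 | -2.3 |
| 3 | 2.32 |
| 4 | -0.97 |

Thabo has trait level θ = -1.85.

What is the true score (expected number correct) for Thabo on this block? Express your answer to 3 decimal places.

0.936

P(θ) = 1 / (1 + exp(−(θ − b)))
P_1 = 1/(1+e^{4.0500}) = 0.0171
P_2 = 1/(1+e^{-0.4500}) = 0.6106
P_3 = 1/(1+e^{4.1700}) = 0.0152
P_4 = 1/(1+e^{0.8800}) = 0.2932
E[score] = 0.0171 + 0.6106 + 0.0152 + 0.2932 = 0.9362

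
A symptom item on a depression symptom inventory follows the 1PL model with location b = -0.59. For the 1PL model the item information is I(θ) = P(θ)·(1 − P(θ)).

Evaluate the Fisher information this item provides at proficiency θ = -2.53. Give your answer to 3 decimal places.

0.110

P = 1/(1+e^{1.9400}) = 0.1256
P(1−P) = 0.1256 × 0.8744 = 0.1099
I = P(1−P) = 0.10986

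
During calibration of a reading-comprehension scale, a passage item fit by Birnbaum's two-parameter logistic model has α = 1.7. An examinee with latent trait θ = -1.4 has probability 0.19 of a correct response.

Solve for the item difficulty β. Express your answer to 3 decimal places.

-0.547

P(θ) = 1 / (1 + exp(−α(θ − β)))
logit(0.19) = ln(0.19/0.81) = -1.4500
β = θ − logit/(α) = -1.4 − (-1.4500)/1.7000 = -0.5471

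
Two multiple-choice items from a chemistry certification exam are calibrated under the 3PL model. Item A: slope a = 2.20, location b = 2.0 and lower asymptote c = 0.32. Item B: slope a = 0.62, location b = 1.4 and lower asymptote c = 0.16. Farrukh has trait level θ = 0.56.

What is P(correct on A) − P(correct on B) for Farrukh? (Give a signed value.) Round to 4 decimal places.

P(θ) = c + (1 − c) · 1 / (1 + exp(−a(θ − b)))
P_A = 0.3475
P_B = 0.4730
P_A − P_B = -0.1256

-0.1256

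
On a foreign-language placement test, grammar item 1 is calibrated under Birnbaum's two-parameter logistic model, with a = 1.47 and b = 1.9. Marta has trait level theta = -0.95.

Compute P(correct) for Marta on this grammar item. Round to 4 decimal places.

P(theta) = 1 / (1 + exp(−a(theta − b)))
Exponent: 1.47 × (-0.95 − 1.9) = -4.1895
1/(1 + e^{4.1895}) = 0.0149

0.0149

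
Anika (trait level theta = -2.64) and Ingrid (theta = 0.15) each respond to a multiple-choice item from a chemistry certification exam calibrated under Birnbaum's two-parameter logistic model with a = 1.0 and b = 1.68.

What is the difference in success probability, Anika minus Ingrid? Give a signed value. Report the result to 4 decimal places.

P(theta) = 1 / (1 + exp(−a(theta − b)))
P(Anika) = 0.0131  [exponent -4.3200]
P(Ingrid) = 0.1780  [exponent -1.5300]
Difference = 0.0131 − 0.1780 = -0.1649

-0.1649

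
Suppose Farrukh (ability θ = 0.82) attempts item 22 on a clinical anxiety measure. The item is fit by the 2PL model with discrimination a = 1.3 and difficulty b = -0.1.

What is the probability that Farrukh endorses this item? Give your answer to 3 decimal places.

P(θ) = 1 / (1 + exp(−a(θ − b)))
Exponent: 1.3 × (0.82 − (-0.1)) = 1.1960
1/(1 + e^{-1.1960}) = 0.7678

0.768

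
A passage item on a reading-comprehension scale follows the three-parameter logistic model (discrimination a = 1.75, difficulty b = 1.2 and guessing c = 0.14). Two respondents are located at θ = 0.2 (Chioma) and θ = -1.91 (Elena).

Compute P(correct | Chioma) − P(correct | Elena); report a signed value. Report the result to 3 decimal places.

0.124

P(θ) = c + (1 − c) · 1 / (1 + exp(−a(θ − b)))
P(Chioma) = 0.2673  [exponent -1.7500]
P(Elena) = 0.1437  [exponent -5.4425]
Difference = 0.2673 − 0.1437 = 0.1236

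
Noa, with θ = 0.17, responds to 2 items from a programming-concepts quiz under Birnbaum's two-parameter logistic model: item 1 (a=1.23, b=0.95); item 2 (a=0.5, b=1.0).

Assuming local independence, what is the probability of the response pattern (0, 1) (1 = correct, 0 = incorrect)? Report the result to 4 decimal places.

0.2875

P(θ) = 1 / (1 + exp(−a(θ − b)))
P_1 = 1/(1+e^{0.9594}) = 0.2770
P_2 = 1/(1+e^{0.4150}) = 0.3977
L = (1−P_1) × P_2 = 0.7230 × 0.3977 = 0.28755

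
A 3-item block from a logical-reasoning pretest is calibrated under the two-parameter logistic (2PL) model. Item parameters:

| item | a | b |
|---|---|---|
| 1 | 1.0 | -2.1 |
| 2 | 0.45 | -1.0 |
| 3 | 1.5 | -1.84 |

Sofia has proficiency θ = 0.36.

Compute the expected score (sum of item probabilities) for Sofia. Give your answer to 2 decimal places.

P(θ) = 1 / (1 + exp(−a(θ − b)))
P_1 = 1/(1+e^{-2.4600}) = 0.9213
P_2 = 1/(1+e^{-0.6120}) = 0.6484
P_3 = 1/(1+e^{-3.3000}) = 0.9644
E[score] = 0.9213 + 0.6484 + 0.9644 = 2.5341

2.53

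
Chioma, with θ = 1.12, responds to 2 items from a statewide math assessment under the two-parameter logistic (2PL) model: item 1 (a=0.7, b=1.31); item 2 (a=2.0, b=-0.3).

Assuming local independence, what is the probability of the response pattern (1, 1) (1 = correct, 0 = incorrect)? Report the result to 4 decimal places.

P(θ) = 1 / (1 + exp(−a(θ − b)))
P_1 = 1/(1+e^{0.1330}) = 0.4668
P_2 = 1/(1+e^{-2.8400}) = 0.9448
L = P_1 × P_2 = 0.4668 × 0.9448 = 0.44103

0.4410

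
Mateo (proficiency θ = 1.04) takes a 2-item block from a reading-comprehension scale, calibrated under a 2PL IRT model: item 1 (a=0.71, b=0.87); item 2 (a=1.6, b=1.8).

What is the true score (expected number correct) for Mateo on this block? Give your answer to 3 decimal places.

P(θ) = 1 / (1 + exp(−a(θ − b)))
P_1 = 1/(1+e^{-0.1207}) = 0.5301
P_2 = 1/(1+e^{1.2160}) = 0.2286
E[score] = 0.5301 + 0.2286 = 0.7588

0.759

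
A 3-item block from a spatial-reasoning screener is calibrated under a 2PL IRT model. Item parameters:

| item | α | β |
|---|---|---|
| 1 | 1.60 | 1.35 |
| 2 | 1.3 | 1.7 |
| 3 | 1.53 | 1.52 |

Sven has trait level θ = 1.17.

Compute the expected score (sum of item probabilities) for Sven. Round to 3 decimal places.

1.132

P(θ) = 1 / (1 + exp(−α(θ − β)))
P_1 = 1/(1+e^{0.2880}) = 0.4285
P_2 = 1/(1+e^{0.6890}) = 0.3343
P_3 = 1/(1+e^{0.5355}) = 0.3692
E[score] = 0.4285 + 0.3343 + 0.3692 = 1.1320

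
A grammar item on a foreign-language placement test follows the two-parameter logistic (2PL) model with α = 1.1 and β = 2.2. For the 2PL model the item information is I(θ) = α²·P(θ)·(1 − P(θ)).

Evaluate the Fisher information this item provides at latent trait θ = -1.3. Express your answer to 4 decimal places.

0.0247

P = 1/(1+e^{3.8500}) = 0.0208
P(1−P) = 0.0208 × 0.9792 = 0.0204
I = α² × P(1−P) = 1.1² × 0.0204 = 0.02469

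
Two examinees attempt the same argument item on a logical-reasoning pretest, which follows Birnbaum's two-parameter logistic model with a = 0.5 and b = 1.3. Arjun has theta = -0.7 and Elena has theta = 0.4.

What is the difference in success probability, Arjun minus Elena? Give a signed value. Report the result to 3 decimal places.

P(theta) = 1 / (1 + exp(−a(theta − b)))
P(Arjun) = 0.2689  [exponent -1.0000]
P(Elena) = 0.3894  [exponent -0.4500]
Difference = 0.2689 − 0.3894 = -0.1204

-0.120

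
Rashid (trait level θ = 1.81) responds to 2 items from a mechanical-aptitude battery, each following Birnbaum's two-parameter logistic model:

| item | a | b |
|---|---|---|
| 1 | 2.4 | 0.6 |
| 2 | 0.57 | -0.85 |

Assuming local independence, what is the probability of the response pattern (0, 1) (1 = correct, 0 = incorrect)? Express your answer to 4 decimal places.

0.0426

P(θ) = 1 / (1 + exp(−a(θ − b)))
P_1 = 1/(1+e^{-2.9040}) = 0.9480
P_2 = 1/(1+e^{-1.5162}) = 0.8200
L = (1−P_1) × P_2 = 0.0520 × 0.8200 = 0.04260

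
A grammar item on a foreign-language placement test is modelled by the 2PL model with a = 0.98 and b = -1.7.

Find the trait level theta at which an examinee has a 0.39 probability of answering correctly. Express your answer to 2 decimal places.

-2.16

P(theta) = 1 / (1 + exp(−a(theta − b)))
logit = ln(0.3900/0.6100) = -0.4473
theta = b + logit/(a) = -1.7 + (-0.4473)/0.9800 = -2.1564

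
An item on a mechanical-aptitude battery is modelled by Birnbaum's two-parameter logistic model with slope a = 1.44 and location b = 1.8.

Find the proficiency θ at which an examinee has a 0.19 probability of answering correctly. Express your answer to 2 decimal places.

0.79

P(θ) = 1 / (1 + exp(−a(θ − b)))
logit = ln(0.1900/0.8100) = -1.4500
θ = b + logit/(a) = 1.8 + (-1.4500)/1.4400 = 0.7930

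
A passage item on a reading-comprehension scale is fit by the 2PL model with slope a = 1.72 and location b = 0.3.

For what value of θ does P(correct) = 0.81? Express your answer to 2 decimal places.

P(θ) = 1 / (1 + exp(−a(θ − b)))
logit = ln(0.8100/0.1900) = 1.4500
θ = b + logit/(a) = 0.3 + 1.4500/1.7200 = 1.1430

1.14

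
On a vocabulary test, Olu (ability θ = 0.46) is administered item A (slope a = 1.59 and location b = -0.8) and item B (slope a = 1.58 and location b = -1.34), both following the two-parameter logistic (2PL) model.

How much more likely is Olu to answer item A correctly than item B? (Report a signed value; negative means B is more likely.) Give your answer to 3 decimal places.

-0.064

P(θ) = 1 / (1 + exp(−a(θ − b)))
P_A = 0.8812
P_B = 0.9450
P_A − P_B = -0.0639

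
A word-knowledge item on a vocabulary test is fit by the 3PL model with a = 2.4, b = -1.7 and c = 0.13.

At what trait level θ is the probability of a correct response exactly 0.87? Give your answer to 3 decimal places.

P(θ) = c + (1 − c) · 1 / (1 + exp(−a(θ − b)))
Remove guessing floor: (0.87 − 0.13)/(1 − 0.13) = 0.8506
logit = ln(0.8506/0.1494) = 1.7391
θ = b + logit/(a) = -1.7 + 1.7391/2.4000 = -0.9754

-0.975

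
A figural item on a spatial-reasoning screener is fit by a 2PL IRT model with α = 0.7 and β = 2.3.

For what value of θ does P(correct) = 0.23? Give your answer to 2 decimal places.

0.57

P(θ) = 1 / (1 + exp(−α(θ − β)))
logit = ln(0.2300/0.7700) = -1.2083
θ = β + logit/(α) = 2.3 + (-1.2083)/0.7000 = 0.5738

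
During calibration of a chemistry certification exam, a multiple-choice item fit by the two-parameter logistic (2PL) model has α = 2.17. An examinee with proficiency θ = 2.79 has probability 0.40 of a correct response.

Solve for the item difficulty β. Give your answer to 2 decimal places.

2.98

P(θ) = 1 / (1 + exp(−α(θ − β)))
logit(0.40) = ln(0.40/0.60) = -0.4055
β = θ − logit/(α) = 2.79 − (-0.4055)/2.1700 = 2.9769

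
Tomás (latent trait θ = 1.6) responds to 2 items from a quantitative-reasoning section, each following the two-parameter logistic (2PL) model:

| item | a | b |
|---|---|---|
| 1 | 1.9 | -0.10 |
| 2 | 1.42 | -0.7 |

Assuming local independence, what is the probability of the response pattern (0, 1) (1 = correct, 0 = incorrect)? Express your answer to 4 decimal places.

P(θ) = 1 / (1 + exp(−a(θ − b)))
P_1 = 1/(1+e^{-3.2300}) = 0.9619
P_2 = 1/(1+e^{-3.2660}) = 0.9632
L = (1−P_1) × P_2 = 0.0381 × 0.9632 = 0.03665

0.0367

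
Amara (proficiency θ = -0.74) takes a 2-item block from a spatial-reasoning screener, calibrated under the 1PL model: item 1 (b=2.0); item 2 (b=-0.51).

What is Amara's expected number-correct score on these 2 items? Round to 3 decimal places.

0.503

P(θ) = 1 / (1 + exp(−(θ − b)))
P_1 = 1/(1+e^{2.7400}) = 0.0607
P_2 = 1/(1+e^{0.2300}) = 0.4428
E[score] = 0.0607 + 0.4428 = 0.5034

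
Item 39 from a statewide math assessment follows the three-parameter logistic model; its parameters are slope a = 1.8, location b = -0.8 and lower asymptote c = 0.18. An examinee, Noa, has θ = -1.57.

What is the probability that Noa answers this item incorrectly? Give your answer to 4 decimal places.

P(θ) = c + (1 − c) · 1 / (1 + exp(−a(θ − b)))
Exponent: 1.8 × (-1.57 − (-0.8)) = -1.3860
1/(1 + e^{1.3860}) = 0.2000
P = 0.18 + 0.82 × 0.2000 = 0.3440
P(incorrect) = 1 − 0.3440 = 0.6560

0.6560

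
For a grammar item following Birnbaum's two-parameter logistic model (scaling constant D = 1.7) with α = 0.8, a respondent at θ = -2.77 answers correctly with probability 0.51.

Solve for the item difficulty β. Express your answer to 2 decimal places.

P(θ) = 1 / (1 + exp(−D·α(θ − β)))
logit(0.51) = ln(0.51/0.49) = 0.0400
β = θ − logit/(1.7·α) = -2.77 − 0.0400/1.3600 = -2.7994

-2.80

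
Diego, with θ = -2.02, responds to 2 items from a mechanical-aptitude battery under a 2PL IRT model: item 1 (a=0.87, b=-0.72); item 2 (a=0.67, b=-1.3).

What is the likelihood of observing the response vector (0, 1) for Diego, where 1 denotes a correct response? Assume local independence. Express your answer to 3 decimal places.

P(θ) = 1 / (1 + exp(−a(θ − b)))
P_1 = 1/(1+e^{1.1310}) = 0.2440
P_2 = 1/(1+e^{0.4824}) = 0.3817
L = (1−P_1) × P_2 = 0.7560 × 0.3817 = 0.28856

0.289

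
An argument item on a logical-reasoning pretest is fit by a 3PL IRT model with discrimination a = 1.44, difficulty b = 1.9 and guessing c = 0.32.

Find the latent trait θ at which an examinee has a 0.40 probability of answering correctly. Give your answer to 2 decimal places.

0.50

P(θ) = c + (1 − c) · 1 / (1 + exp(−a(θ − b)))
Remove guessing floor: (0.40 − 0.32)/(1 − 0.32) = 0.1176
logit = ln(0.1176/0.8824) = -2.0149
θ = b + logit/(a) = 1.9 + (-2.0149)/1.4400 = 0.5008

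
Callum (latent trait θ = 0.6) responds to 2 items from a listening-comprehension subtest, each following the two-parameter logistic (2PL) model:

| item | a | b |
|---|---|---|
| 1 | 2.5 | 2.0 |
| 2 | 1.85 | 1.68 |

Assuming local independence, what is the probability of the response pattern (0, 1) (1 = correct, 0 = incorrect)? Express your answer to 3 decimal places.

0.116

P(θ) = 1 / (1 + exp(−a(θ − b)))
P_1 = 1/(1+e^{3.5000}) = 0.0293
P_2 = 1/(1+e^{1.9980}) = 0.1194
L = (1−P_1) × P_2 = 0.9707 × 0.1194 = 0.11591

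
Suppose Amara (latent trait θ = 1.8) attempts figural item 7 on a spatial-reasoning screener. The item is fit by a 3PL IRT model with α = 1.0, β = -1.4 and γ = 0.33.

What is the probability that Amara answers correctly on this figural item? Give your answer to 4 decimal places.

P(θ) = γ + (1 − γ) · 1 / (1 + exp(−α(θ − β)))
Exponent: 1.0 × (1.8 − (-1.4)) = 3.2000
1/(1 + e^{-3.2000}) = 0.9608
P = 0.33 + 0.67 × 0.9608 = 0.9738

0.9738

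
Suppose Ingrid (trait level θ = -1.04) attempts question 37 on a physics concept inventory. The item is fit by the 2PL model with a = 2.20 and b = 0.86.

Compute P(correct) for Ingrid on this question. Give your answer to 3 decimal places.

P(θ) = 1 / (1 + exp(−a(θ − b)))
Exponent: 2.20 × (-1.04 − 0.86) = -4.1800
1/(1 + e^{4.1800}) = 0.0151

0.015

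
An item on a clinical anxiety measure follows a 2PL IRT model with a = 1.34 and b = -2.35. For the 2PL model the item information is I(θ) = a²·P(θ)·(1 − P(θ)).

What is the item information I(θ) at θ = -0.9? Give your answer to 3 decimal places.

0.197

P = 1/(1+e^{-1.9430}) = 0.8747
P(1−P) = 0.8747 × 0.1253 = 0.1096
I = a² × P(1−P) = 1.34² × 0.1096 = 0.19682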